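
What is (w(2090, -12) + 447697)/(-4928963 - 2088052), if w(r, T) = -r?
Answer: -445607/7017015 ≈ -0.063504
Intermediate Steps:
(w(2090, -12) + 447697)/(-4928963 - 2088052) = (-1*2090 + 447697)/(-4928963 - 2088052) = (-2090 + 447697)/(-7017015) = 445607*(-1/7017015) = -445607/7017015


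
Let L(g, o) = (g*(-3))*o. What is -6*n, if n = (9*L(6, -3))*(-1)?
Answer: 2916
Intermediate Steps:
L(g, o) = -3*g*o (L(g, o) = (-3*g)*o = -3*g*o)
n = -486 (n = (9*(-3*6*(-3)))*(-1) = (9*54)*(-1) = 486*(-1) = -486)
-6*n = -6*(-486) = 2916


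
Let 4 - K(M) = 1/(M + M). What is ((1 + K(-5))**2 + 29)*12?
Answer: 16503/25 ≈ 660.12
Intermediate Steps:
K(M) = 4 - 1/(2*M) (K(M) = 4 - 1/(M + M) = 4 - 1/(2*M))
((1 + K(-5))**2 + 29)*12 = ((1 + (4 - 1/2/(-5)))**2 + 29)*12 = ((1 + (4 - 1/2*(-1/5)))**2 + 29)*12 = ((1 + (4 + 1/10))**2 + 29)*12 = ((1 + 41/10)**2 + 29)*12 = ((51/10)**2 + 29)*12 = (2601/100 + 29)*12 = (5501/100)*12 = 16503/25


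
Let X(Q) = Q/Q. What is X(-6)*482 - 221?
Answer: 261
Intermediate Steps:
X(Q) = 1
X(-6)*482 - 221 = 1*482 - 221 = 482 - 221 = 261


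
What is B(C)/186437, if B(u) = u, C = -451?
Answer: -451/186437 ≈ -0.0024190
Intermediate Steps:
B(C)/186437 = -451/186437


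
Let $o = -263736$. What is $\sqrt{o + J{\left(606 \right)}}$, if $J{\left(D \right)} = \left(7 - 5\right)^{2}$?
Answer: $2 i \sqrt{65933} \approx 513.55 i$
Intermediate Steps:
$J{\left(D \right)} = 4$ ($J{\left(D \right)} = 2^{2} = 4$)
$\sqrt{o + J{\left(606 \right)}} = \sqrt{-263736 + 4} = \sqrt{-263732} = 2 i \sqrt{65933}$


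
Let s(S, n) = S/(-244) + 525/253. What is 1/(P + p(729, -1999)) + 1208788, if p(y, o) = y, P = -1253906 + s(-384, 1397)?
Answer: 23378231084979031/19340224328 ≈ 1.2088e+6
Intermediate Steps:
s(S, n) = 525/253 - S/244 (s(S, n) = S*(-1/244) + 525*(1/253) = -S/244 + 525/253 = 525/253 - S/244)
P = -19351474985/15433 (P = -1253906 + (525/253 - 1/244*(-384)) = -1253906 + (525/253 + 96/61) = -1253906 + 56313/15433 = -19351474985/15433 ≈ -1.2539e+6)
1/(P + p(729, -1999)) + 1208788 = 1/(-19351474985/15433 + 729) + 1208788 = 1/(-19340224328/15433) + 1208788 = -15433/19340224328 + 1208788 = 23378231084979031/19340224328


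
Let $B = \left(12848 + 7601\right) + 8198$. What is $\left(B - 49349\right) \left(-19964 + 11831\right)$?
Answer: $168369366$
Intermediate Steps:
$B = 28647$ ($B = 20449 + 8198 = 28647$)
$\left(B - 49349\right) \left(-19964 + 11831\right) = \left(28647 - 49349\right) \left(-19964 + 11831\right) = \left(-20702\right) \left(-8133\right) = 168369366$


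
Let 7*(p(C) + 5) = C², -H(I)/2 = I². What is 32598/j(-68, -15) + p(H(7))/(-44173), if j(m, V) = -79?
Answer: -1440059447/3489667 ≈ -412.66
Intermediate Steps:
H(I) = -2*I²
p(C) = -5 + C²/7
32598/j(-68, -15) + p(H(7))/(-44173) = 32598/(-79) + (-5 + (-2*7²)²/7)/(-44173) = 32598*(-1/79) + (-5 + (-2*49)²/7)*(-1/44173) = -32598/79 + (-5 + (⅐)*(-98)²)*(-1/44173) = -32598/79 + (-5 + (⅐)*9604)*(-1/44173) = -32598/79 + (-5 + 1372)*(-1/44173) = -32598/79 + 1367*(-1/44173) = -32598/79 - 1367/44173 = -1440059447/3489667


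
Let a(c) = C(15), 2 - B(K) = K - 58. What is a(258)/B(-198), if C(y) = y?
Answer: 5/86 ≈ 0.058140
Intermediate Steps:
B(K) = 60 - K (B(K) = 2 - (K - 58) = 2 - (-58 + K) = 2 + (58 - K) = 60 - K)
a(c) = 15
a(258)/B(-198) = 15/(60 - 1*(-198)) = 15/(60 + 198) = 15/258 = 15*(1/258) = 5/86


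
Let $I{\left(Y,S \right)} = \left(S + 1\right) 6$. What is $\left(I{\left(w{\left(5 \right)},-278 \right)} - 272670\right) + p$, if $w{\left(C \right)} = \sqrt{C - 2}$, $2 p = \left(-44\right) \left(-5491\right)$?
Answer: $-153530$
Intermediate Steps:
$p = 120802$ ($p = \frac{\left(-44\right) \left(-5491\right)}{2} = \frac{1}{2} \cdot 241604 = 120802$)
$w{\left(C \right)} = \sqrt{-2 + C}$
$I{\left(Y,S \right)} = 6 + 6 S$ ($I{\left(Y,S \right)} = \left(1 + S\right) 6 = 6 + 6 S$)
$\left(I{\left(w{\left(5 \right)},-278 \right)} - 272670\right) + p = \left(\left(6 + 6 \left(-278\right)\right) - 272670\right) + 120802 = \left(\left(6 - 1668\right) - 272670\right) + 120802 = \left(-1662 - 272670\right) + 120802 = -274332 + 120802 = -153530$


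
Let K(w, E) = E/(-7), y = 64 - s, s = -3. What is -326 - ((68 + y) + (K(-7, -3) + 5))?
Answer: -3265/7 ≈ -466.43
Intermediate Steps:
y = 67 (y = 64 - 1*(-3) = 64 + 3 = 67)
K(w, E) = -E/7 (K(w, E) = E*(-⅐) = -E/7)
-326 - ((68 + y) + (K(-7, -3) + 5)) = -326 - ((68 + 67) + (-⅐*(-3) + 5)) = -326 - (135 + (3/7 + 5)) = -326 - (135 + 38/7) = -326 - 1*983/7 = -326 - 983/7 = -3265/7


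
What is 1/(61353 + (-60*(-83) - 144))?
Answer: 1/66189 ≈ 1.5108e-5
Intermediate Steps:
1/(61353 + (-60*(-83) - 144)) = 1/(61353 + (4980 - 144)) = 1/(61353 + 4836) = 1/66189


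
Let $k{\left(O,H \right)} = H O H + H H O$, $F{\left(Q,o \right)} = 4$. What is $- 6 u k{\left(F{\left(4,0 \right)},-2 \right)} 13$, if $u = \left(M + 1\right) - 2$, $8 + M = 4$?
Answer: $12480$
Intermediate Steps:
$M = -4$ ($M = -8 + 4 = -4$)
$k{\left(O,H \right)} = 2 O H^{2}$ ($k{\left(O,H \right)} = O H^{2} + H^{2} O = O H^{2} + O H^{2} = 2 O H^{2}$)
$u = -5$ ($u = \left(-4 + 1\right) - 2 = -3 - 2 = -5$)
$- 6 u k{\left(F{\left(4,0 \right)},-2 \right)} 13 = - 6 \left(- 5 \cdot 2 \cdot 4 \left(-2\right)^{2}\right) 13 = - 6 \left(- 5 \cdot 2 \cdot 4 \cdot 4\right) 13 = - 6 \left(\left(-5\right) 32\right) 13 = \left(-6\right) \left(-160\right) 13 = 960 \cdot 13 = 12480$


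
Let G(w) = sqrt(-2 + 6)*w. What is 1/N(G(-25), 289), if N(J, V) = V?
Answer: 1/289 ≈ 0.0034602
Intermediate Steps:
G(w) = 2*w (G(w) = sqrt(4)*w = 2*w)
1/N(G(-25), 289) = 1/289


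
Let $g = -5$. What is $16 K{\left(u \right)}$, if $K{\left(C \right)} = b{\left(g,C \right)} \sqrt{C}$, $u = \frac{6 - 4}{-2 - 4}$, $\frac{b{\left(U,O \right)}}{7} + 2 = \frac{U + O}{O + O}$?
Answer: $224 i \sqrt{3} \approx 387.98 i$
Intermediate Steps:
$b{\left(U,O \right)} = -14 + \frac{7 \left(O + U\right)}{2 O}$ ($b{\left(U,O \right)} = -14 + 7 \frac{U + O}{O + O} = -14 + 7 \frac{O + U}{2 O} = -14 + \frac{7 \left(O + U\right)}{2 O}$)
$u = - \frac{1}{3}$ ($u = \frac{2}{-6} = 2 \left(- \frac{1}{6}\right) = - \frac{1}{3} \approx -0.33333$)
$K{\left(C \right)} = \frac{7 \left(-5 - 3 C\right)}{2 \sqrt{C}}$ ($K{\left(C \right)} = \frac{7 \left(-5 - 3 C\right)}{2 C} \sqrt{C} = \frac{7 \left(-5 - 3 C\right)}{2 \sqrt{C}}$)
$16 K{\left(u \right)} = 16 \frac{7 \left(-5 - -1\right)}{2 \frac{i \sqrt{3}}{3}} = 16 \frac{7 \left(- i \sqrt{3}\right) \left(-5 + 1\right)}{2} = 16 \cdot \frac{7}{2} \left(- i \sqrt{3}\right) \left(-4\right) = 16 \cdot 14 i \sqrt{3} = 224 i \sqrt{3}$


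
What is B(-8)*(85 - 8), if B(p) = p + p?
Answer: -1232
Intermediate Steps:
B(p) = 2*p
B(-8)*(85 - 8) = (2*(-8))*(85 - 8) = -16*77 = -1232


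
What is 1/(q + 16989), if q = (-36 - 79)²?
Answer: 1/30214 ≈ 3.3097e-5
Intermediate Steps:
q = 13225 (q = (-115)² = 13225)
1/(q + 16989) = 1/(13225 + 16989) = 1/30214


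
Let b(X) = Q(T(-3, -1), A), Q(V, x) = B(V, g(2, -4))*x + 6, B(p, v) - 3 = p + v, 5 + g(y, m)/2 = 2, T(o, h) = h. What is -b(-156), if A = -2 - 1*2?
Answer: -22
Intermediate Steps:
A = -4 (A = -2 - 2 = -4)
g(y, m) = -6 (g(y, m) = -10 + 2*2 = -10 + 4 = -6)
B(p, v) = 3 + p + v (B(p, v) = 3 + (p + v) = 3 + p + v)
Q(V, x) = 6 + x*(-3 + V) (Q(V, x) = (3 + V - 6)*x + 6 = (-3 + V)*x + 6 = x*(-3 + V) + 6 = 6 + x*(-3 + V))
b(X) = 22 (b(X) = 6 - 4*(-3 - 1) = 6 - 4*(-4) = 6 + 16 = 22)
-b(-156) = -1*22 = -22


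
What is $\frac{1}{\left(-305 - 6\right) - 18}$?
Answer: $- \frac{1}{329} \approx -0.0030395$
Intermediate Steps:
$\frac{1}{\left(-305 - 6\right) - 18} = \frac{1}{-311 - 18} = \frac{1}{-329} = - \frac{1}{329}$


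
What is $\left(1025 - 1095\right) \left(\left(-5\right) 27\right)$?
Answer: $9450$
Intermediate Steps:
$\left(1025 - 1095\right) \left(\left(-5\right) 27\right) = \left(-70\right) \left(-135\right) = 9450$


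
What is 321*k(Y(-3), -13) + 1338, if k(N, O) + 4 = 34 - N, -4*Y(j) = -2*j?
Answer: 22899/2 ≈ 11450.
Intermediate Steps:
Y(j) = j/2 (Y(j) = -(-1)*j/2 = j/2)
k(N, O) = 30 - N (k(N, O) = -4 + (34 - N) = 30 - N)
321*k(Y(-3), -13) + 1338 = 321*(30 - (-3)/2) + 1338 = 321*(30 - 1*(-3/2)) + 1338 = 321*(30 + 3/2) + 1338 = 321*(63/2) + 1338 = 20223/2 + 1338 = 22899/2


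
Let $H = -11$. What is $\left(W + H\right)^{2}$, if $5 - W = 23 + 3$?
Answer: $1024$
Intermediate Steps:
$W = -21$ ($W = 5 - \left(23 + 3\right) = 5 - 26 = -21$)
$\left(W + H\right)^{2} = \left(-21 - 11\right)^{2} = \left(-32\right)^{2} = 1024$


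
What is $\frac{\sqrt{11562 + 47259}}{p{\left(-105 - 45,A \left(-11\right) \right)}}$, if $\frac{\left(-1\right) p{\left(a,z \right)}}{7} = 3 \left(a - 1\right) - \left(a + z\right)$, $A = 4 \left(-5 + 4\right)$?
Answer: $\frac{\sqrt{58821}}{2429} \approx 0.099848$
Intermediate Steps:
$A = -4$ ($A = 4 \left(-1\right) = -4$)
$p{\left(a,z \right)} = 21 - 14 a + 7 z$ ($p{\left(a,z \right)} = - 7 \left(3 \left(a - 1\right) - \left(a + z\right)\right) = - 7 \left(3 \left(-1 + a\right) - \left(a + z\right)\right) = - 7 \left(\left(-3 + 3 a\right) - \left(a + z\right)\right) = - 7 \left(-3 - z + 2 a\right) = 21 - 14 a + 7 z$)
$\frac{\sqrt{11562 + 47259}}{p{\left(-105 - 45,A \left(-11\right) \right)}} = \frac{\sqrt{11562 + 47259}}{21 - 14 \left(-105 - 45\right) + 7 \left(\left(-4\right) \left(-11\right)\right)} = \frac{\sqrt{58821}}{21 - 14 \left(-105 - 45\right) + 7 \cdot 44} = \frac{\sqrt{58821}}{21 - -2100 + 308} = \frac{\sqrt{58821}}{21 + 2100 + 308} = \frac{\sqrt{58821}}{2429}$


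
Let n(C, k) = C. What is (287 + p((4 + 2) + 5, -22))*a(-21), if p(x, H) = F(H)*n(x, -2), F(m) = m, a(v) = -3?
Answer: -135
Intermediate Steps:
p(x, H) = H*x
(287 + p((4 + 2) + 5, -22))*a(-21) = (287 - 22*((4 + 2) + 5))*(-3) = (287 - 22*(6 + 5))*(-3) = (287 - 22*11)*(-3) = (287 - 242)*(-3) = 45*(-3) = -135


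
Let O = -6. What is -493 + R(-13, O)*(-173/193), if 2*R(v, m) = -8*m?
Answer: -99301/193 ≈ -514.51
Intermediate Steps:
R(v, m) = -4*m (R(v, m) = (-8*m)/2 = -4*m)
-493 + R(-13, O)*(-173/193) = -493 + (-4*(-6))*(-173/193) = -493 + 24*(-173*1/193) = -493 + 24*(-173/193) = -493 - 4152/193 = -99301/193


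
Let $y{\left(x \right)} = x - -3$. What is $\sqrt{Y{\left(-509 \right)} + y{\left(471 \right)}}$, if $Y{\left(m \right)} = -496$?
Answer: $i \sqrt{22} \approx 4.6904 i$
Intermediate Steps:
$y{\left(x \right)} = 3 + x$ ($y{\left(x \right)} = x + 3 = 3 + x$)
$\sqrt{Y{\left(-509 \right)} + y{\left(471 \right)}} = \sqrt{-496 + \left(3 + 471\right)} = \sqrt{-496 + 474} = \sqrt{-22} = i \sqrt{22}$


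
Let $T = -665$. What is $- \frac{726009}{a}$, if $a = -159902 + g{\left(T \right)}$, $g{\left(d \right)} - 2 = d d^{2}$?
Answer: $\frac{726009}{294239525} \approx 0.0024674$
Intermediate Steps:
$g{\left(d \right)} = 2 + d^{3}$ ($g{\left(d \right)} = 2 + d d^{2} = 2 + d^{3}$)
$a = -294239525$ ($a = -159902 + \left(2 + \left(-665\right)^{3}\right) = -159902 + \left(2 - 294079625\right) = -159902 - 294079623 = -294239525$)
$- \frac{726009}{a} = - \frac{726009}{-294239525} = \left(-726009\right) \left(- \frac{1}{294239525}\right) = \frac{726009}{294239525}$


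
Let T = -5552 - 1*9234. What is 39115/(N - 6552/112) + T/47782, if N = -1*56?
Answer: -1870685927/5471039 ≈ -341.93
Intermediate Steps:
N = -56
T = -14786 (T = -5552 - 9234 = -14786)
39115/(N - 6552/112) + T/47782 = 39115/(-56 - 6552/112) - 14786/47782 = 39115/(-56 - 6552/112) - 14786*1/47782 = 39115/(-56 - 78*¾) - 7393/23891 = 39115/(-56 - 117/2) - 7393/23891 = 39115/(-229/2) - 7393/23891 = 39115*(-2/229) - 7393/23891 = -78230/229 - 7393/23891 = -1870685927/5471039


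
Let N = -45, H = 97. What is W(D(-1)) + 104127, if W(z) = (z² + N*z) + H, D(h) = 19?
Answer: 103730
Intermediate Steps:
W(z) = 97 + z² - 45*z (W(z) = (z² - 45*z) + 97 = 97 + z² - 45*z)
W(D(-1)) + 104127 = (97 + 19² - 45*19) + 104127 = (97 + 361 - 855) + 104127 = -397 + 104127 = 103730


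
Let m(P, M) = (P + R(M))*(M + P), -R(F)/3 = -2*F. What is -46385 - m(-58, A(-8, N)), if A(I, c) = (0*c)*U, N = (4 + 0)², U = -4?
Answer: -49749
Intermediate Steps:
R(F) = 6*F (R(F) = -(-6)*F = 6*F)
N = 16 (N = 4² = 16)
A(I, c) = 0 (A(I, c) = (0*c)*(-4) = 0*(-4) = 0)
m(P, M) = (M + P)*(P + 6*M) (m(P, M) = (P + 6*M)*(M + P) = (M + P)*(P + 6*M))
-46385 - m(-58, A(-8, N)) = -46385 - ((-58)² + 6*0² + 7*0*(-58)) = -46385 - (3364 + 6*0 + 0) = -46385 - (3364 + 0 + 0) = -46385 - 1*3364 = -46385 - 3364 = -49749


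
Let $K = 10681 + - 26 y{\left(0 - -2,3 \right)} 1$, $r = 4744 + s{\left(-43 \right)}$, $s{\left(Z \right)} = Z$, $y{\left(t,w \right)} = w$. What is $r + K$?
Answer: $15304$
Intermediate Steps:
$r = 4701$ ($r = 4744 - 43 = 4701$)
$K = 10603$ ($K = 10681 + \left(-26\right) 3 \cdot 1 = 10681 - 78 = 10603$)
$r + K = 4701 + 10603 = 15304$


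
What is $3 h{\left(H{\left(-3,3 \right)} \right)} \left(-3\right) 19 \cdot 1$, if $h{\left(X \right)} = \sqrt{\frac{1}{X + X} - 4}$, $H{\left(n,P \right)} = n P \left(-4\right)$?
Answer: $- \frac{57 i \sqrt{574}}{4} \approx - 341.41 i$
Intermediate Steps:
$H{\left(n,P \right)} = - 4 P n$ ($H{\left(n,P \right)} = P n \left(-4\right) = - 4 P n$)
$h{\left(X \right)} = \sqrt{-4 + \frac{1}{2 X}}$ ($h{\left(X \right)} = \sqrt{\frac{1}{2 X} - 4} = \sqrt{-4 + \frac{1}{2 X}}$)
$3 h{\left(H{\left(-3,3 \right)} \right)} \left(-3\right) 19 \cdot 1 = 3 \frac{\sqrt{-16 + \frac{2}{\left(-4\right) 3 \left(-3\right)}}}{2} \left(-3\right) 19 \cdot 1 = 3 \frac{\sqrt{-16 + \frac{2}{36}}}{2} \left(-3\right) 19 \cdot 1 = 3 \frac{\sqrt{-16 + 2 \cdot \frac{1}{36}}}{2} \left(-3\right) 19 \cdot 1 = 3 \frac{\sqrt{-16 + \frac{1}{18}}}{2} \left(-3\right) 19 \cdot 1 = 3 \frac{\sqrt{- \frac{287}{18}}}{2} \left(-3\right) 19 \cdot 1 = 3 \frac{\frac{1}{6} i \sqrt{574}}{2} \left(-3\right) 19 \cdot 1 = 3 \frac{i \sqrt{574}}{12} \left(-3\right) 19 \cdot 1 = \frac{i \sqrt{574}}{4} \left(-3\right) 19 \cdot 1 = - \frac{3 i \sqrt{574}}{4} \cdot 19 \cdot 1 = - \frac{57 i \sqrt{574}}{4} \cdot 1 = - \frac{57 i \sqrt{574}}{4}$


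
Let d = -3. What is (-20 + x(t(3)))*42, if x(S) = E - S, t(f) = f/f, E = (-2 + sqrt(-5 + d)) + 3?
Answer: -840 + 84*I*sqrt(2) ≈ -840.0 + 118.79*I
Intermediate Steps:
E = 1 + 2*I*sqrt(2) (E = (-2 + sqrt(-5 - 3)) + 3 = (-2 + sqrt(-8)) + 3 = (-2 + 2*I*sqrt(2)) + 3 = 1 + 2*I*sqrt(2) ≈ 1.0 + 2.8284*I)
t(f) = 1
x(S) = 1 - S + 2*I*sqrt(2) (x(S) = (1 + 2*I*sqrt(2)) - S = 1 - S + 2*I*sqrt(2))
(-20 + x(t(3)))*42 = (-20 + (1 - 1*1 + 2*I*sqrt(2)))*42 = (-20 + (1 - 1 + 2*I*sqrt(2)))*42 = (-20 + 2*I*sqrt(2))*42 = -840 + 84*I*sqrt(2)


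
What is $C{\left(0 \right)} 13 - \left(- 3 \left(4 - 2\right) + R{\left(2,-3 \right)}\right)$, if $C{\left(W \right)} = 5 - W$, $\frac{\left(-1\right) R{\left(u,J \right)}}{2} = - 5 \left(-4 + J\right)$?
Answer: $141$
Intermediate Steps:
$R{\left(u,J \right)} = -40 + 10 J$ ($R{\left(u,J \right)} = - 2 \left(- 5 \left(-4 + J\right)\right) = - 2 \left(20 - 5 J\right) = -40 + 10 J$)
$C{\left(0 \right)} 13 - \left(- 3 \left(4 - 2\right) + R{\left(2,-3 \right)}\right) = \left(5 - 0\right) 13 - \left(-40 - 30 - 3 \left(4 - 2\right)\right) = \left(5 + 0\right) 13 + \left(- (-40 - 30) + 3 \left(4 - 2\right)\right) = 5 \cdot 13 + \left(\left(-1\right) \left(-70\right) + 3 \cdot 2\right) = 65 + \left(70 + 6\right) = 65 + 76 = 141$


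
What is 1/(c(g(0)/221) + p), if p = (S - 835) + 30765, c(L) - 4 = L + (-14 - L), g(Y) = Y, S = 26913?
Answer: 1/56833 ≈ 1.7595e-5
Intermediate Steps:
c(L) = -10 (c(L) = 4 + (L + (-14 - L)) = 4 - 14 = -10)
p = 56843 (p = (26913 - 835) + 30765 = 26078 + 30765 = 56843)
1/(c(g(0)/221) + p) = 1/(-10 + 56843) = 1/56833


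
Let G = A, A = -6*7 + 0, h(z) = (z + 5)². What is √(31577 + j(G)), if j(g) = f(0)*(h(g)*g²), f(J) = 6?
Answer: √14521073 ≈ 3810.7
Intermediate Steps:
h(z) = (5 + z)²
A = -42 (A = -42 + 0 = -42)
G = -42
j(g) = 6*g²*(5 + g)² (j(g) = 6*((5 + g)²*g²) = 6*(g²*(5 + g)²) = 6*g²*(5 + g)²)
√(31577 + j(G)) = √(31577 + 6*(-42)²*(5 - 42)²) = √(31577 + 6*1764*(-37)²) = √(31577 + 6*1764*1369) = √(31577 + 14489496) = √14521073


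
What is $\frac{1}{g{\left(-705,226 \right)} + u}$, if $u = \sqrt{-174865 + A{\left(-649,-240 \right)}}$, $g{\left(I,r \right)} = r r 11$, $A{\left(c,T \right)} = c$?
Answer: $\frac{280918}{157829933205} - \frac{i \sqrt{175514}}{315659866410} \approx 1.7799 \cdot 10^{-6} - 1.3272 \cdot 10^{-9} i$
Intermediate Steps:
$g{\left(I,r \right)} = 11 r^{2}$ ($g{\left(I,r \right)} = r^{2} \cdot 11 = 11 r^{2}$)
$u = i \sqrt{175514}$ ($u = \sqrt{-174865 - 649} = \sqrt{-175514} = i \sqrt{175514} \approx 418.94 i$)
$\frac{1}{g{\left(-705,226 \right)} + u} = \frac{1}{11 \cdot 226^{2} + i \sqrt{175514}} = \frac{1}{11 \cdot 51076 + i \sqrt{175514}} = \frac{1}{561836 + i \sqrt{175514}}$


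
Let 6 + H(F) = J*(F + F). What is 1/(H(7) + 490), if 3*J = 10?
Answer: 3/1592 ≈ 0.0018844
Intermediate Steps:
J = 10/3 (J = (1/3)*10 = 10/3 ≈ 3.3333)
H(F) = -6 + 20*F/3 (H(F) = -6 + 10*(F + F)/3 = -6 + 10*(2*F)/3 = -6 + 20*F/3)
1/(H(7) + 490) = 1/((-6 + (20/3)*7) + 490) = 1/((-6 + 140/3) + 490) = 1/(122/3 + 490) = 1/(1592/3) = 3/1592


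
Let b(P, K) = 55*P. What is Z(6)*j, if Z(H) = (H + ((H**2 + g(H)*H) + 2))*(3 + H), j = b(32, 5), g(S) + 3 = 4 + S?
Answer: 1362240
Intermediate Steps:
g(S) = 1 + S (g(S) = -3 + (4 + S) = 1 + S)
j = 1760 (j = 55*32 = 1760)
Z(H) = (3 + H)*(2 + H + H**2 + H*(1 + H)) (Z(H) = (H + ((H**2 + (1 + H)*H) + 2))*(3 + H) = (H + ((H**2 + H*(1 + H)) + 2))*(3 + H) = (H + (2 + H**2 + H*(1 + H)))*(3 + H) = (2 + H + H**2 + H*(1 + H))*(3 + H) = (3 + H)*(2 + H + H**2 + H*(1 + H)))
Z(6)*j = (6 + 2*6**3 + 8*6 + 8*6**2)*1760 = (6 + 2*216 + 48 + 8*36)*1760 = (6 + 432 + 48 + 288)*1760 = 774*1760 = 1362240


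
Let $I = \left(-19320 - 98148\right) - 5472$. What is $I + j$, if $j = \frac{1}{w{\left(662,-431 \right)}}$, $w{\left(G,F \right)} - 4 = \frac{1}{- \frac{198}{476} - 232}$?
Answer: $- \frac{27172389365}{221022} \approx -1.2294 \cdot 10^{5}$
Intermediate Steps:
$w{\left(G,F \right)} = \frac{221022}{55315}$ ($w{\left(G,F \right)} = 4 + \frac{1}{- \frac{198}{476} - 232} = 4 + \frac{1}{\left(-198\right) \frac{1}{476} - 232} = 4 + \frac{1}{- \frac{99}{238} - 232} = 4 + \frac{1}{- \frac{55315}{238}} = 4 - \frac{238}{55315} = \frac{221022}{55315}$)
$j = \frac{55315}{221022}$ ($j = \frac{1}{\frac{221022}{55315}} = \frac{55315}{221022} \approx 0.25027$)
$I = -122940$ ($I = -117468 - 5472 = -122940$)
$I + j = -122940 + \frac{55315}{221022} = - \frac{27172389365}{221022}$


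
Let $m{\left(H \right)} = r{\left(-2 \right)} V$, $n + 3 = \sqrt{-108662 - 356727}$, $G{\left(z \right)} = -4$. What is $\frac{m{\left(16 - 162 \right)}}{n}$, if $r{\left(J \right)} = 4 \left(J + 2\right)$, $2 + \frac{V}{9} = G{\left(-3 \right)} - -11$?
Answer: $0$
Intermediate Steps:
$n = -3 + i \sqrt{465389}$ ($n = -3 + \sqrt{-108662 - 356727} = -3 + \sqrt{-465389} = -3 + i \sqrt{465389} \approx -3.0 + 682.19 i$)
$V = 45$ ($V = -18 + 9 \left(-4 - -11\right) = -18 + 9 \left(-4 + 11\right) = -18 + 9 \cdot 7 = -18 + 63 = 45$)
$r{\left(J \right)} = 8 + 4 J$ ($r{\left(J \right)} = 4 \left(2 + J\right) = 8 + 4 J$)
$m{\left(H \right)} = 0$ ($m{\left(H \right)} = \left(8 + 4 \left(-2\right)\right) 45 = \left(8 - 8\right) 45 = 0 \cdot 45 = 0$)
$\frac{m{\left(16 - 162 \right)}}{n} = \frac{0}{-3 + i \sqrt{465389}} = 0$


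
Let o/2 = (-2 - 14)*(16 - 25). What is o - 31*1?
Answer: 257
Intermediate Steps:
o = 288 (o = 2*((-2 - 14)*(16 - 25)) = 2*(-16*(-9)) = 2*144 = 288)
o - 31*1 = 288 - 31*1 = 288 - 31 = 257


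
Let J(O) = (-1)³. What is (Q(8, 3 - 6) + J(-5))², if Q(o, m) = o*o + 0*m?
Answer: 3969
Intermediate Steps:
J(O) = -1
Q(o, m) = o² (Q(o, m) = o² + 0 = o²)
(Q(8, 3 - 6) + J(-5))² = (8² - 1)² = (64 - 1)² = 63² = 3969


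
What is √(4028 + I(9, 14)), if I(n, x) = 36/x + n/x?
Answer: √790118/14 ≈ 63.492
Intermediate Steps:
√(4028 + I(9, 14)) = √(4028 + (36 + 9)/14) = √(4028 + (1/14)*45) = √(4028 + 45/14) = √(56437/14) = √790118/14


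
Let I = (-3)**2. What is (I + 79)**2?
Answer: 7744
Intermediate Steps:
I = 9
(I + 79)**2 = (9 + 79)**2 = 88**2 = 7744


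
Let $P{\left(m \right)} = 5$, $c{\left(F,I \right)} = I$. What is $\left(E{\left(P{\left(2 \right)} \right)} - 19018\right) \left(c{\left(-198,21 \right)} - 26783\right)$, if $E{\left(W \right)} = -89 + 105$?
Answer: $508531524$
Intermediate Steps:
$E{\left(W \right)} = 16$
$\left(E{\left(P{\left(2 \right)} \right)} - 19018\right) \left(c{\left(-198,21 \right)} - 26783\right) = \left(16 - 19018\right) \left(21 - 26783\right) = \left(-19002\right) \left(-26762\right) = 508531524$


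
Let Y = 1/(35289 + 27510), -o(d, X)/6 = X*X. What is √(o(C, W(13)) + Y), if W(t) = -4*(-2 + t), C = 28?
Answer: I*√378596581977/5709 ≈ 107.78*I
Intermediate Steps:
W(t) = 8 - 4*t
o(d, X) = -6*X² (o(d, X) = -6*X*X = -6*X²)
Y = 1/62799 ≈ 1.5924e-5
√(o(C, W(13)) + Y) = √(-6*(8 - 4*13)² + 1/62799) = √(-6*(8 - 52)² + 1/62799) = √(-6*(-44)² + 1/62799) = √(-6*1936 + 1/62799) = √(-11616 + 1/62799) = √(-729473183/62799) = I*√378596581977/5709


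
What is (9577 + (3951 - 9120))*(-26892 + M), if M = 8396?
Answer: -81530368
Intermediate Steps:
(9577 + (3951 - 9120))*(-26892 + M) = (9577 + (3951 - 9120))*(-26892 + 8396) = (9577 - 5169)*(-18496) = 4408*(-18496) = -81530368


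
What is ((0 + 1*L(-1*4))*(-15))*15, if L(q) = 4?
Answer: -900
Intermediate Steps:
((0 + 1*L(-1*4))*(-15))*15 = ((0 + 1*4)*(-15))*15 = ((0 + 4)*(-15))*15 = (4*(-15))*15 = -60*15 = -900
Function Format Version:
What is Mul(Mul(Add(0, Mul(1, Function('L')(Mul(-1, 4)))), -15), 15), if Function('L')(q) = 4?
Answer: -900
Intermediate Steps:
Mul(Mul(Add(0, Mul(1, Function('L')(Mul(-1, 4)))), -15), 15) = Mul(Mul(Add(0, Mul(1, 4)), -15), 15) = Mul(Mul(Add(0, 4), -15), 15) = Mul(Mul(4, -15), 15) = Mul(-60, 15) = -900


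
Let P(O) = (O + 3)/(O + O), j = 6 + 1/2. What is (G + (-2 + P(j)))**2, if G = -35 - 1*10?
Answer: 1447209/676 ≈ 2140.8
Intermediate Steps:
j = 13/2 (j = 6 + 1/2 = 13/2 ≈ 6.5000)
P(O) = (3 + O)/(2*O) (P(O) = (3 + O)/((2*O)) = (3 + O)*(1/(2*O)) = (3 + O)/(2*O))
G = -45 (G = -35 - 10 = -45)
(G + (-2 + P(j)))**2 = (-45 + (-2 + (3 + 13/2)/(2*(13/2))))**2 = (-45 + (-2 + (1/2)*(2/13)*(19/2)))**2 = (-45 + (-2 + 19/26))**2 = (-45 - 33/26)**2 = (-1203/26)**2 = 1447209/676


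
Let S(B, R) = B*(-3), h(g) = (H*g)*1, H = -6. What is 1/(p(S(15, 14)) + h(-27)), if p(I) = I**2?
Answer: 1/2187 ≈ 0.00045725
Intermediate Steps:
h(g) = -6*g (h(g) = -6*g*1 = -6*g)
S(B, R) = -3*B
1/(p(S(15, 14)) + h(-27)) = 1/((-3*15)**2 - 6*(-27)) = 1/((-45)**2 + 162) = 1/(2025 + 162) = 1/2187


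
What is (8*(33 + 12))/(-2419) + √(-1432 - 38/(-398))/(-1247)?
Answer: -360/2419 - 3*I*√6300539/248153 ≈ -0.14882 - 0.030345*I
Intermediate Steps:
(8*(33 + 12))/(-2419) + √(-1432 - 38/(-398))/(-1247) = (8*45)*(-1/2419) + √(-1432 - 38*(-1/398))*(-1/1247) = 360*(-1/2419) + √(-1432 + 19/199)*(-1/1247) = -360/2419 + √(-284949/199)*(-1/1247) = -360/2419 + (3*I*√6300539/199)*(-1/1247) = -360/2419 - 3*I*√6300539/248153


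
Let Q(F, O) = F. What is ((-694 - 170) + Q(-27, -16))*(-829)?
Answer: 738639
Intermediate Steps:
((-694 - 170) + Q(-27, -16))*(-829) = ((-694 - 170) - 27)*(-829) = (-864 - 27)*(-829) = -891*(-829) = 738639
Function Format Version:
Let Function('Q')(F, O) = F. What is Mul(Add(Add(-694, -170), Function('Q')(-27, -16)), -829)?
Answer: 738639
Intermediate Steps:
Mul(Add(Add(-694, -170), Function('Q')(-27, -16)), -829) = Mul(Add(Add(-694, -170), -27), -829) = Mul(Add(-864, -27), -829) = Mul(-891, -829) = 738639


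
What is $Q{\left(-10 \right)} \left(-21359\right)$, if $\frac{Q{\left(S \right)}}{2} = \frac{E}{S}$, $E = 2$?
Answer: $\frac{42718}{5} \approx 8543.6$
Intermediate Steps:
$Q{\left(S \right)} = \frac{4}{S}$ ($Q{\left(S \right)} = 2 \frac{2}{S} = \frac{4}{S}$)
$Q{\left(-10 \right)} \left(-21359\right) = \frac{4}{-10} \left(-21359\right) = 4 \left(- \frac{1}{10}\right) \left(-21359\right) = \left(- \frac{2}{5}\right) \left(-21359\right) = \frac{42718}{5}$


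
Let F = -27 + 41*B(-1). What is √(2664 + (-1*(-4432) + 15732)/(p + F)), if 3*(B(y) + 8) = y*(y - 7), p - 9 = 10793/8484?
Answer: 2*√2570834314118526/1997087 ≈ 50.777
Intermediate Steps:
p = 87149/8484 (p = 9 + 10793/8484 = 87149/8484 ≈ 10.272)
B(y) = -8 + y*(-7 + y)/3 (B(y) = -8 + (y*(y - 7))/3 = -8 + (y*(-7 + y))/3 = -8 + y*(-7 + y)/3)
F = -737/3 (F = -27 + 41*(-8 - 7/3*(-1) + (⅓)*(-1)²) = -27 + 41*(-8 + 7/3 + (⅓)*1) = -27 + 41*(-8 + 7/3 + ⅓) = -27 + 41*(-16/3) = -27 - 656/3 = -737/3 ≈ -245.67)
√(2664 + (-1*(-4432) + 15732)/(p + F)) = √(2664 + (-1*(-4432) + 15732)/(87149/8484 - 737/3)) = √(2664 + (4432 + 15732)/(-1997087/8484)) = √(2664 + 20164*(-8484/1997087)) = √(2664 - 171071376/1997087) = √(5149168392/1997087) = 2*√2570834314118526/1997087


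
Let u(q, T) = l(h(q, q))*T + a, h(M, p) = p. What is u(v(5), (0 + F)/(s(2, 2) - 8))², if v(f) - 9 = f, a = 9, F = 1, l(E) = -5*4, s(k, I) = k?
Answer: 1369/9 ≈ 152.11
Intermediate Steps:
l(E) = -20
v(f) = 9 + f
u(q, T) = 9 - 20*T (u(q, T) = -20*T + 9 = 9 - 20*T)
u(v(5), (0 + F)/(s(2, 2) - 8))² = (9 - 20*(0 + 1)/(2 - 8))² = (9 - 20/(-6))² = (9 - 20*(-1)/6)² = (9 - 20*(-⅙))² = (9 + 10/3)² = (37/3)² = 1369/9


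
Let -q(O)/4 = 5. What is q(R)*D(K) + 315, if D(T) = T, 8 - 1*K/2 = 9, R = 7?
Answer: 355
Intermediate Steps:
q(O) = -20 (q(O) = -4*5 = -20)
K = -2 (K = 16 - 2*9 = 16 - 18 = -2)
q(R)*D(K) + 315 = -20*(-2) + 315 = 40 + 315 = 355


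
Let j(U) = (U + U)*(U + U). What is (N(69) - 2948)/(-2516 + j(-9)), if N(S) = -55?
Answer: 3003/2192 ≈ 1.3700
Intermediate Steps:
j(U) = 4*U**2 (j(U) = (2*U)*(2*U) = 4*U**2)
(N(69) - 2948)/(-2516 + j(-9)) = (-55 - 2948)/(-2516 + 4*(-9)**2) = -3003/(-2516 + 4*81) = -3003/(-2516 + 324) = -3003/(-2192) = -3003*(-1/2192) = 3003/2192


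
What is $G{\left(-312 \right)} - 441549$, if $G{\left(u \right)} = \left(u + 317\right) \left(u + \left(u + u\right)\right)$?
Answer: $-446229$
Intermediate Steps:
$G{\left(u \right)} = 3 u \left(317 + u\right)$ ($G{\left(u \right)} = \left(317 + u\right) \left(u + 2 u\right) = \left(317 + u\right) 3 u = 3 u \left(317 + u\right)$)
$G{\left(-312 \right)} - 441549 = 3 \left(-312\right) \left(317 - 312\right) - 441549 = 3 \left(-312\right) 5 - 441549 = -4680 - 441549 = -446229$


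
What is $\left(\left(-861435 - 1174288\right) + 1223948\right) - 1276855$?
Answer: $-2088630$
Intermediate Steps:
$\left(\left(-861435 - 1174288\right) + 1223948\right) - 1276855 = \left(-2035723 + 1223948\right) - 1276855 = -811775 - 1276855 = -2088630$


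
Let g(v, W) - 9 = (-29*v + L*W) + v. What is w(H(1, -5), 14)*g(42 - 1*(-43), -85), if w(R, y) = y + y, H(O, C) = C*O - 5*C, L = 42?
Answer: -166348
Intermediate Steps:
H(O, C) = -5*C + C*O
w(R, y) = 2*y
g(v, W) = 9 - 28*v + 42*W (g(v, W) = 9 + ((-29*v + 42*W) + v) = 9 + (-28*v + 42*W) = 9 - 28*v + 42*W)
w(H(1, -5), 14)*g(42 - 1*(-43), -85) = (2*14)*(9 - 28*(42 - 1*(-43)) + 42*(-85)) = 28*(9 - 28*(42 + 43) - 3570) = 28*(9 - 28*85 - 3570) = 28*(9 - 2380 - 3570) = 28*(-5941) = -166348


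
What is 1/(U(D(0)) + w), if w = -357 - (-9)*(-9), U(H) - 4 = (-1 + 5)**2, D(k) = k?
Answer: -1/418 ≈ -0.0023923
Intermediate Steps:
U(H) = 20 (U(H) = 4 + (-1 + 5)**2 = 4 + 4**2 = 4 + 16 = 20)
w = -438 (w = -357 - 1*81 = -357 - 81 = -438)
1/(U(D(0)) + w) = 1/(20 - 438) = 1/(-418) = -1/418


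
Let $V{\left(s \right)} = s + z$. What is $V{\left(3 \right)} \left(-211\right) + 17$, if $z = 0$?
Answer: $-616$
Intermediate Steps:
$V{\left(s \right)} = s$ ($V{\left(s \right)} = s + 0 = s$)
$V{\left(3 \right)} \left(-211\right) + 17 = 3 \left(-211\right) + 17 = -633 + 17 = -616$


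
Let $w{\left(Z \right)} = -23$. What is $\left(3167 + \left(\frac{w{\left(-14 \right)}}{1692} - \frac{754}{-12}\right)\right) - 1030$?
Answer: $\frac{3722095}{1692} \approx 2199.8$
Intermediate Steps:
$\left(3167 + \left(\frac{w{\left(-14 \right)}}{1692} - \frac{754}{-12}\right)\right) - 1030 = \left(3167 - \left(- \frac{377}{6} + \frac{23}{1692}\right)\right) - 1030 = \left(3167 - - \frac{106291}{1692}\right) - 1030 = \left(3167 + \left(- \frac{23}{1692} + \frac{377}{6}\right)\right) - 1030 = \left(3167 + \frac{106291}{1692}\right) - 1030 = \frac{5464855}{1692} - 1030 = \frac{3722095}{1692}$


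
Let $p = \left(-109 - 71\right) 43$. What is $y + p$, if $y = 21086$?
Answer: $13346$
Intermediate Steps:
$p = -7740$ ($p = \left(-180\right) 43 = -7740$)
$y + p = 21086 - 7740 = 13346$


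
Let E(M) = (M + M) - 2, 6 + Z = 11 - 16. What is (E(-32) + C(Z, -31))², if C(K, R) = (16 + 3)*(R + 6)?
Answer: 292681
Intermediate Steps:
Z = -11 (Z = -6 + (11 - 16) = -6 - 5 = -11)
C(K, R) = 114 + 19*R (C(K, R) = 19*(6 + R) = 114 + 19*R)
E(M) = -2 + 2*M (E(M) = 2*M - 2 = -2 + 2*M)
(E(-32) + C(Z, -31))² = ((-2 + 2*(-32)) + (114 + 19*(-31)))² = ((-2 - 64) + (114 - 589))² = (-66 - 475)² = (-541)² = 292681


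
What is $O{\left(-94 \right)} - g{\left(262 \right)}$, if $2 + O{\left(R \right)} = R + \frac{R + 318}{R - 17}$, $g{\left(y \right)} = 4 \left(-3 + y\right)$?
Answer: $- \frac{125876}{111} \approx -1134.0$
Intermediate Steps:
$g{\left(y \right)} = -12 + 4 y$
$O{\left(R \right)} = -2 + R + \frac{318 + R}{-17 + R}$ ($O{\left(R \right)} = -2 + \left(R + \frac{R + 318}{R - 17}\right) = -2 + \left(R + \frac{318 + R}{-17 + R}\right) = -2 + R + \frac{318 + R}{-17 + R}$)
$O{\left(-94 \right)} - g{\left(262 \right)} = \frac{352 + \left(-94\right)^{2} - -1692}{-17 - 94} - \left(-12 + 4 \cdot 262\right) = \frac{352 + 8836 + 1692}{-111} - \left(-12 + 1048\right) = \left(- \frac{1}{111}\right) 10880 - 1036 = - \frac{10880}{111} - 1036 = - \frac{125876}{111}$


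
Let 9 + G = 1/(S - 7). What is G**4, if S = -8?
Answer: 342102016/50625 ≈ 6757.6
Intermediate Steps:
G = -136/15 (G = -9 + 1/(-8 - 7) = -9 + 1/(-15) = -9 - 1/15 = -136/15 ≈ -9.0667)
G**4 = (-136/15)**4 = 342102016/50625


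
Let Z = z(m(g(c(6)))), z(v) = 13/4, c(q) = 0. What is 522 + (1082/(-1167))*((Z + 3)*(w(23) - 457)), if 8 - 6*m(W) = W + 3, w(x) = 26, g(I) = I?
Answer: 7047623/2334 ≈ 3019.5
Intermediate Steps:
m(W) = ⅚ - W/6 (m(W) = 4/3 - (W + 3)/6 = 4/3 - (3 + W)/6 = 4/3 + (-½ - W/6) = ⅚ - W/6)
z(v) = 13/4 (z(v) = 13*(¼) = 13/4)
Z = 13/4 ≈ 3.2500
522 + (1082/(-1167))*((Z + 3)*(w(23) - 457)) = 522 + (1082/(-1167))*((13/4 + 3)*(26 - 457)) = 522 + (1082*(-1/1167))*((25/4)*(-431)) = 522 - 1082/1167*(-10775/4) = 522 + 5829275/2334 = 7047623/2334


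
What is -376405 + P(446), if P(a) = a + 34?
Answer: -375925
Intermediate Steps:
P(a) = 34 + a
-376405 + P(446) = -376405 + (34 + 446) = -376405 + 480 = -375925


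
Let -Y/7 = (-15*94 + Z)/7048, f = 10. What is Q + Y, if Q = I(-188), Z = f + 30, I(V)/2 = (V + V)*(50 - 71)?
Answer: 55655803/3524 ≈ 15793.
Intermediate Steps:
I(V) = -84*V (I(V) = 2*((V + V)*(50 - 71)) = 2*((2*V)*(-21)) = 2*(-42*V) = -84*V)
Z = 40 (Z = 10 + 30 = 40)
Q = 15792 (Q = -84*(-188) = 15792)
Y = 4795/3524 (Y = -7*(-15*94 + 40)/7048 = -7*(-1410 + 40)/7048 = -(-9590)/7048 = -7*(-685/3524) = 4795/3524 ≈ 1.3607)
Q + Y = 15792 + 4795/3524 = 55655803/3524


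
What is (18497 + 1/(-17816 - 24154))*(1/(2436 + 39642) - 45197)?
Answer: -295280630099515697/353202732 ≈ -8.3601e+8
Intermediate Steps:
(18497 + 1/(-17816 - 24154))*(1/(2436 + 39642) - 45197) = (18497 + 1/(-41970))*(1/42078 - 45197) = (18497 - 1/41970)*(1/42078 - 45197) = (776319089/41970)*(-1901799365/42078) = -295280630099515697/353202732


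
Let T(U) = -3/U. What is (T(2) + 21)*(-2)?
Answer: -39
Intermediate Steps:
(T(2) + 21)*(-2) = (-3/2 + 21)*(-2) = (39/2)*(-2) = -39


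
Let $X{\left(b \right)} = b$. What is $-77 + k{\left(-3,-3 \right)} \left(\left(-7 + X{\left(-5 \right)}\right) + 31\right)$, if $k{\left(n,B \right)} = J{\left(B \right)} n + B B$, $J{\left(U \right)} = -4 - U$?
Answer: $151$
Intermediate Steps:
$k{\left(n,B \right)} = B^{2} + n \left(-4 - B\right)$ ($k{\left(n,B \right)} = \left(-4 - B\right) n + B B = n \left(-4 - B\right) + B^{2} = B^{2} + n \left(-4 - B\right)$)
$-77 + k{\left(-3,-3 \right)} \left(\left(-7 + X{\left(-5 \right)}\right) + 31\right) = -77 + \left(\left(-3\right)^{2} - - 3 \left(4 - 3\right)\right) \left(\left(-7 - 5\right) + 31\right) = -77 + \left(9 - \left(-3\right) 1\right) \left(-12 + 31\right) = -77 + \left(9 + 3\right) 19 = -77 + 12 \cdot 19 = -77 + 228 = 151$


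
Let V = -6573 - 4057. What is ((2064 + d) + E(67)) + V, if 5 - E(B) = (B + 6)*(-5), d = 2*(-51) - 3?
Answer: -8301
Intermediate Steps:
d = -105 (d = -102 - 3 = -105)
E(B) = 35 + 5*B (E(B) = 5 - (B + 6)*(-5) = 5 - (6 + B)*(-5) = 5 - (-30 - 5*B) = 5 + (30 + 5*B) = 35 + 5*B)
V = -10630
((2064 + d) + E(67)) + V = ((2064 - 105) + (35 + 5*67)) - 10630 = (1959 + (35 + 335)) - 10630 = (1959 + 370) - 10630 = 2329 - 10630 = -8301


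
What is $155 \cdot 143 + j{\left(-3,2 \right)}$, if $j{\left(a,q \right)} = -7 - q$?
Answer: $22156$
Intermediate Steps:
$155 \cdot 143 + j{\left(-3,2 \right)} = 155 \cdot 143 - 9 = 22165 - 9 = 22156$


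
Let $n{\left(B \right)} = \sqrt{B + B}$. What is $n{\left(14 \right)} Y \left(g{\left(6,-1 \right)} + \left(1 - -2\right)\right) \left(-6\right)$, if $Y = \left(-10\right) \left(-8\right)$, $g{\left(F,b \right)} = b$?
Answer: $- 1920 \sqrt{7} \approx -5079.8$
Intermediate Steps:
$n{\left(B \right)} = \sqrt{2} \sqrt{B}$ ($n{\left(B \right)} = \sqrt{2 B} = \sqrt{2} \sqrt{B}$)
$Y = 80$
$n{\left(14 \right)} Y \left(g{\left(6,-1 \right)} + \left(1 - -2\right)\right) \left(-6\right) = \sqrt{2} \sqrt{14} \cdot 80 \left(-1 + \left(1 - -2\right)\right) \left(-6\right) = 2 \sqrt{7} \cdot 80 \left(-1 + \left(1 + 2\right)\right) \left(-6\right) = 160 \sqrt{7} \left(-1 + 3\right) \left(-6\right) = 160 \sqrt{7} \cdot 2 \left(-6\right) = 160 \sqrt{7} \left(-12\right) = - 1920 \sqrt{7}$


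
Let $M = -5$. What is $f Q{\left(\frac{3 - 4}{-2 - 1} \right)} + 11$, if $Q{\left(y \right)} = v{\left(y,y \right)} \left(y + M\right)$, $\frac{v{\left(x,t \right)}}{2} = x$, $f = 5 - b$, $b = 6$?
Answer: $\frac{127}{9} \approx 14.111$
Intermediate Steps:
$f = -1$ ($f = 5 - 6 = -1$)
$v{\left(x,t \right)} = 2 x$
$Q{\left(y \right)} = 2 y \left(-5 + y\right)$ ($Q{\left(y \right)} = 2 y \left(y - 5\right) = 2 y \left(-5 + y\right)$)
$f Q{\left(\frac{3 - 4}{-2 - 1} \right)} + 11 = - 2 \frac{3 - 4}{-2 - 1} \left(-5 + \frac{3 - 4}{-2 - 1}\right) + 11 = - 2 \left(- \frac{1}{-3}\right) \left(-5 - \frac{1}{-3}\right) + 11 = - 2 \left(\left(-1\right) \left(- \frac{1}{3}\right)\right) \left(-5 - - \frac{1}{3}\right) + 11 = - \frac{2 \left(-5 + \frac{1}{3}\right)}{3} + 11 = - \frac{2 \left(-14\right)}{3 \cdot 3} + 11 = \left(-1\right) \left(- \frac{28}{9}\right) + 11 = \frac{28}{9} + 11 = \frac{127}{9}$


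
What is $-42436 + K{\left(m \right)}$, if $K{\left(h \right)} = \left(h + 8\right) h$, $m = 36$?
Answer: $-40852$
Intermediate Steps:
$K{\left(h \right)} = h \left(8 + h\right)$ ($K{\left(h \right)} = \left(8 + h\right) h = h \left(8 + h\right)$)
$-42436 + K{\left(m \right)} = -42436 + 36 \left(8 + 36\right) = -42436 + 36 \cdot 44 = -42436 + 1584 = -40852$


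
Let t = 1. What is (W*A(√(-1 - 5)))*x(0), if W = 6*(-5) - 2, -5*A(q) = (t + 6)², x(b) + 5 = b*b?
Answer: -1568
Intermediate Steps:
x(b) = -5 + b² (x(b) = -5 + b*b = -5 + b²)
A(q) = -49/5 (A(q) = -(1 + 6)²/5 = -⅕*7² = -⅕*49 = -49/5)
W = -32 (W = -30 - 2 = -32)
(W*A(√(-1 - 5)))*x(0) = (-32*(-49/5))*(-5 + 0²) = 1568*(-5 + 0)/5 = (1568/5)*(-5) = -1568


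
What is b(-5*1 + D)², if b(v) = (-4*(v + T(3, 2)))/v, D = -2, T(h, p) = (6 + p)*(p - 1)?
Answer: 16/49 ≈ 0.32653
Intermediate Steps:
T(h, p) = (-1 + p)*(6 + p) (T(h, p) = (6 + p)*(-1 + p) = (-1 + p)*(6 + p))
b(v) = (-32 - 4*v)/v (b(v) = (-4*(v + (-6 + 2² + 5*2)))/v = (-4*(v + (-6 + 4 + 10)))/v = (-4*(v + 8))/v = (-4*(8 + v))/v = (-32 - 4*v)/v)
b(-5*1 + D)² = (-4 - 32/(-5*1 - 2))² = (-4 - 32/(-5 - 2))² = (-4 - 32/(-7))² = (-4 - 32*(-⅐))² = (-4 + 32/7)² = (4/7)² = 16/49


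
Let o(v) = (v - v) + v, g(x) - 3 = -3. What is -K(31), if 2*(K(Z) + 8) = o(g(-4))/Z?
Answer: 8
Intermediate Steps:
g(x) = 0 (g(x) = 3 - 3 = 0)
o(v) = v (o(v) = 0 + v = v)
K(Z) = -8 (K(Z) = -8 + (0/Z)/2 = -8 + (1/2)*0 = -8 + 0 = -8)
-K(31) = -1*(-8) = 8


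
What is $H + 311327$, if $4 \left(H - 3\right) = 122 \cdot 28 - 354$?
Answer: $\frac{624191}{2} \approx 3.121 \cdot 10^{5}$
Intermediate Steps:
$H = \frac{1537}{2}$ ($H = 3 + \frac{122 \cdot 28 - 354}{4} = 3 + \frac{3416 - 354}{4} = 3 + \frac{1}{4} \cdot 3062 = 3 + \frac{1531}{2} = \frac{1537}{2} \approx 768.5$)
$H + 311327 = \frac{1537}{2} + 311327 = \frac{624191}{2}$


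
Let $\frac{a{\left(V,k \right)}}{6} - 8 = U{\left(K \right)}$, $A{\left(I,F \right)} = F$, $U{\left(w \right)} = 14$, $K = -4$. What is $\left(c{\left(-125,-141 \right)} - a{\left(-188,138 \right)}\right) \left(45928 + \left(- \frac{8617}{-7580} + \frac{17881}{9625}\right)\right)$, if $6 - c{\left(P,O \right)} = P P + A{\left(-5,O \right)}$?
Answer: $- \frac{149455069932583}{208450} \approx -7.1698 \cdot 10^{8}$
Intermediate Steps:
$a{\left(V,k \right)} = 132$ ($a{\left(V,k \right)} = 48 + 6 \cdot 14 = 48 + 84 = 132$)
$c{\left(P,O \right)} = 6 - O - P^{2}$ ($c{\left(P,O \right)} = 6 - \left(P P + O\right) = 6 - \left(P^{2} + O\right) = 6 - \left(O + P^{2}\right) = 6 - O - P^{2}$)
$\left(c{\left(-125,-141 \right)} - a{\left(-188,138 \right)}\right) \left(45928 + \left(- \frac{8617}{-7580} + \frac{17881}{9625}\right)\right) = \left(\left(6 - -141 - \left(-125\right)^{2}\right) - 132\right) \left(45928 + \left(- \frac{8617}{-7580} + \frac{17881}{9625}\right)\right) = \left(\left(6 + 141 - 15625\right) - 132\right) \left(45928 + \left(\left(-8617\right) \left(- \frac{1}{7580}\right) + 17881 \cdot \frac{1}{9625}\right)\right) = \left(\left(6 + 141 - 15625\right) - 132\right) \left(45928 + \left(\frac{8617}{7580} + \frac{17881}{9625}\right)\right) = \left(-15478 - 132\right) \left(45928 + \frac{43695321}{14591500}\right) = \left(-15610\right) \frac{670202107321}{14591500} = - \frac{149455069932583}{208450}$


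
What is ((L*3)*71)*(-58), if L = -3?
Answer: 37062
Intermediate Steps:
((L*3)*71)*(-58) = (-3*3*71)*(-58) = -9*71*(-58) = -639*(-58) = 37062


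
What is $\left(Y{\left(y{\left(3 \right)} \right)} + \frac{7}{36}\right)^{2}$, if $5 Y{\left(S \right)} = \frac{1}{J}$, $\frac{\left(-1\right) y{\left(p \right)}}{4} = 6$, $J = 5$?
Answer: $\frac{44521}{810000} \approx 0.054964$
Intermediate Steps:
$y{\left(p \right)} = -24$ ($y{\left(p \right)} = \left(-4\right) 6 = -24$)
$Y{\left(S \right)} = \frac{1}{25}$ ($Y{\left(S \right)} = \frac{1}{5 \cdot 5} = \frac{1}{5} \cdot \frac{1}{5} = \frac{1}{25}$)
$\left(Y{\left(y{\left(3 \right)} \right)} + \frac{7}{36}\right)^{2} = \left(\frac{1}{25} + \frac{7}{36}\right)^{2} = \left(\frac{211}{900}\right)^{2} = \frac{44521}{810000}$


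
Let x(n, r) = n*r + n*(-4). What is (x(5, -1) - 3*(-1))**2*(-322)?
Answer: -155848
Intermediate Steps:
x(n, r) = -4*n + n*r (x(n, r) = n*r - 4*n = -4*n + n*r)
(x(5, -1) - 3*(-1))**2*(-322) = (5*(-4 - 1) - 3*(-1))**2*(-322) = (5*(-5) + 3)**2*(-322) = (-25 + 3)**2*(-322) = (-22)**2*(-322) = 484*(-322) = -155848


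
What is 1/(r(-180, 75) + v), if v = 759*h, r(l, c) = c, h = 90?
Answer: 1/68385 ≈ 1.4623e-5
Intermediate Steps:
v = 68310 (v = 759*90 = 68310)
1/(r(-180, 75) + v) = 1/(75 + 68310) = 1/68385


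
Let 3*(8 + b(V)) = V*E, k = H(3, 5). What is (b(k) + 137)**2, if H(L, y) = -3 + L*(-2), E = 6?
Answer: 12321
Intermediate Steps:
H(L, y) = -3 - 2*L
k = -9 (k = -3 - 2*3 = -3 - 6 = -9)
b(V) = -8 + 2*V (b(V) = -8 + (V*6)/3 = -8 + (6*V)/3 = -8 + 2*V)
(b(k) + 137)**2 = ((-8 + 2*(-9)) + 137)**2 = ((-8 - 18) + 137)**2 = (-26 + 137)**2 = 111**2 = 12321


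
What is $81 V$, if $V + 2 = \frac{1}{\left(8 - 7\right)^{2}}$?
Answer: $-81$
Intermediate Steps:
$V = -1$ ($V = -2 + \frac{1}{\left(8 - 7\right)^{2}} = -2 + \frac{1}{1^{2}} = -2 + 1^{-1} = -2 + 1 = -1$)
$81 V = 81 \left(-1\right) = -81$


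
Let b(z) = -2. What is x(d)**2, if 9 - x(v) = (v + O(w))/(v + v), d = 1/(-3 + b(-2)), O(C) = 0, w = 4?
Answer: 289/4 ≈ 72.250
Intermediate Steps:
d = -1/5 (d = 1/(-3 - 2) = 1/(-5) = -1/5 ≈ -0.20000)
x(v) = 17/2 (x(v) = 9 - (v + 0)/(v + v) = 9 - v/(2*v) = 9 - v*1/(2*v) = 9 - 1*1/2 = 9 - 1/2 = 17/2)
x(d)**2 = (17/2)**2 = 289/4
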